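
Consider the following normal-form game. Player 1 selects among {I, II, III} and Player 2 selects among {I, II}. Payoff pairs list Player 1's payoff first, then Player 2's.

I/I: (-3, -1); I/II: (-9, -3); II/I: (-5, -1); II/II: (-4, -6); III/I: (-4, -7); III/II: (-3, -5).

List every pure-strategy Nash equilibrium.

(I, I) and (III, II)

Check mutual best responses: a cell is a NE iff neither player can gain by unilaterally deviating.
Player 1's best responses — vs I: I (payoff -3); vs II: III (payoff -3).
Player 2's best responses — vs I: I (payoff -1); vs II: I (payoff -1); vs III: II (payoff -5).
Mutual best responses occur at (I, I) and (III, II); at each, neither player gains by switching.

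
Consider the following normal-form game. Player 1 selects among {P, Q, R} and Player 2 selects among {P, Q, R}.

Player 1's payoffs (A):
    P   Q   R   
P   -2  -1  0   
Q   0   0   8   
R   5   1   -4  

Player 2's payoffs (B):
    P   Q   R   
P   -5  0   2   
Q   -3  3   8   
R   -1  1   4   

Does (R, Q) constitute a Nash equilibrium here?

Holding Player 2 at Q: Player 1 gets 1 from R, versus -1 from P, 0 from Q. No profitable deviation for Player 1.
Holding Player 1 at R: Player 2 gets 1 from Q but could get 4 by switching to R. Player 2 has a profitable deviation.

No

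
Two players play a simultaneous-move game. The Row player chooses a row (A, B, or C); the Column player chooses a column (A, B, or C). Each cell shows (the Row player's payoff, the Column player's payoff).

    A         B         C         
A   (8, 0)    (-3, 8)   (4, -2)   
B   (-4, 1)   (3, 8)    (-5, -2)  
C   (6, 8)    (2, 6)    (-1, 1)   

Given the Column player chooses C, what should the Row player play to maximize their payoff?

A

With the Column player fixed at C, the Row player's payoffs are: A → 4, B → -5, C → -1.
The maximum is 4, achieved by A.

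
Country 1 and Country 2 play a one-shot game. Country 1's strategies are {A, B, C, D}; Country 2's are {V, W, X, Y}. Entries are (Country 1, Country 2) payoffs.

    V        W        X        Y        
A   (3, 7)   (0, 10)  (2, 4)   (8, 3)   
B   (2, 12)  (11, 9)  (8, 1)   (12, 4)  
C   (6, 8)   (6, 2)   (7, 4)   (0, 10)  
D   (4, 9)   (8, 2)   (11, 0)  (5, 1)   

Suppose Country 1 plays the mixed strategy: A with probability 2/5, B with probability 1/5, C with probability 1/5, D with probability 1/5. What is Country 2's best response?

V

Country 2's best reply maximizes expected payoff against the mix.
V: (2/5)·7 + (1/5)·12 + (1/5)·8 + (1/5)·9 = 43/5
W: (2/5)·10 + (1/5)·9 + (1/5)·2 + (1/5)·2 = 33/5
X: (2/5)·4 + (1/5)·1 + (1/5)·4 + (1/5)·0 = 13/5
Y: (2/5)·3 + (1/5)·4 + (1/5)·10 + (1/5)·1 = 21/5
Highest expected payoff is 43/5, from V.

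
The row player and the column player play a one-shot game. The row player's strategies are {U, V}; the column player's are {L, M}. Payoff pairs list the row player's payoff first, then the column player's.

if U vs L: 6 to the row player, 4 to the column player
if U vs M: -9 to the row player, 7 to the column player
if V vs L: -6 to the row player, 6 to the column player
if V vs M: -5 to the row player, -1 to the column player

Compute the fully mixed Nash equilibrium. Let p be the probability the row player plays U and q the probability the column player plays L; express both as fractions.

Each player's mixing probability is pinned down by making the *other* player indifferent.
The column player indifferent between L and M: p·4 + (1−p)·6 = p·7 + (1−p)·(-1) ⟹ 6 + (-2)p = (-1) + 8p ⟹ p = 7/10.
The row player indifferent between U and V: q·6 + (1−q)·(-9) = q·(-6) + (1−q)·(-5) ⟹ (-9) + 15q = (-5) + (-1)q ⟹ q = 1/4.

p = 7/10, q = 1/4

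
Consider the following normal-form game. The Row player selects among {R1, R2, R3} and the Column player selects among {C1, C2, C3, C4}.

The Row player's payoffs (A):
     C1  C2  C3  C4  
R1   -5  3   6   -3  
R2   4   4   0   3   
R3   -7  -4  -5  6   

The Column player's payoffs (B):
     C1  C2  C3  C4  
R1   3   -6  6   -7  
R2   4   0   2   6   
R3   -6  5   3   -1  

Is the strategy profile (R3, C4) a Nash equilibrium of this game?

No

Holding the Column player at C4: the Row player gets 6 from R3, versus -3 from R1, 3 from R2. No profitable deviation for the Row player.
Holding the Row player at R3: the Column player gets -1 from C4 but could get 5 by switching to C2. The Column player has a profitable deviation.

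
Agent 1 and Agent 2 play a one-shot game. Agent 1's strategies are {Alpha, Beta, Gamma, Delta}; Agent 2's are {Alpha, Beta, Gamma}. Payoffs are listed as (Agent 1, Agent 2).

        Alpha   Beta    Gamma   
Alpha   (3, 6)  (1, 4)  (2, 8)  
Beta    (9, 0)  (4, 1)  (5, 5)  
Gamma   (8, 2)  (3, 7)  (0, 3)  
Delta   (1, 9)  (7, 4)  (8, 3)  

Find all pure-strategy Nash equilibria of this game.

A profile is a Nash equilibrium when each player is best-responding to the other.
Agent 1's best responses — vs Alpha: Beta (payoff 9); vs Beta: Delta (payoff 7); vs Gamma: Delta (payoff 8).
Agent 2's best responses — vs Alpha: Gamma (payoff 8); vs Beta: Gamma (payoff 5); vs Gamma: Beta (payoff 7); vs Delta: Alpha (payoff 9).
No cell has both players best-responding. For instance, Agent 1's best reply to Alpha is Beta, but against Beta Agent 2 prefers Gamma over Alpha.

None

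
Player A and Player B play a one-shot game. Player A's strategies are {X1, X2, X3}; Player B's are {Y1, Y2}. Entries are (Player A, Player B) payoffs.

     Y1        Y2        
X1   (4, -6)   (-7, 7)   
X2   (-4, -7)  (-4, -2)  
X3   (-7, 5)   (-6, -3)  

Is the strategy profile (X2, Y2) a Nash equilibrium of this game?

Holding Player B at Y2: Player A gets -4 from X2, versus -7 from X1, -6 from X3. No profitable deviation for Player A.
Holding Player A at X2: Player B gets -2 from Y2, versus -7 from Y1. No profitable deviation for Player B either.

Yes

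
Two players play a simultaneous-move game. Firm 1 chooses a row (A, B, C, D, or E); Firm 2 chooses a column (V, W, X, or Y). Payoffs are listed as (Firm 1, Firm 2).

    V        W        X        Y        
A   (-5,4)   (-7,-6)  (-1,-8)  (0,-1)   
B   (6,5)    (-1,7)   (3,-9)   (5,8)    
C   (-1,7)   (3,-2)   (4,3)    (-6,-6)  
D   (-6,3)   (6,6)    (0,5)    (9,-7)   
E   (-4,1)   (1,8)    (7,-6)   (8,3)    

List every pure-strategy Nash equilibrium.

Check mutual best responses: a cell is a NE iff neither player can gain by unilaterally deviating.
Firm 1's best responses — vs V: B (payoff 6); vs W: D (payoff 6); vs X: E (payoff 7); vs Y: D (payoff 9).
Firm 2's best responses — vs A: V (payoff 4); vs B: Y (payoff 8); vs C: V (payoff 7); vs D: W (payoff 6); vs E: W (payoff 8).
The only mutual best response is (D, W); neither player gains by switching there.

(D, W)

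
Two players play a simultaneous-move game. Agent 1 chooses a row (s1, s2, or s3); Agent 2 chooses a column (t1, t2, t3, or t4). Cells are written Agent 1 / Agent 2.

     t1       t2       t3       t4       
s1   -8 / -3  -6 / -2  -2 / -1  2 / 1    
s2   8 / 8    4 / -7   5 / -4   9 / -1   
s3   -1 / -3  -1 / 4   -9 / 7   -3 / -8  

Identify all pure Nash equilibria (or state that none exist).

(s2, t1)

Find each player's best response to every opponent strategy; NE are the intersections.
Agent 1's best responses — vs t1: s2 (payoff 8); vs t2: s2 (payoff 4); vs t3: s2 (payoff 5); vs t4: s2 (payoff 9).
Agent 2's best responses — vs s1: t4 (payoff 1); vs s2: t1 (payoff 8); vs s3: t3 (payoff 7).
The only mutual best response is (s2, t1); neither player gains by switching there.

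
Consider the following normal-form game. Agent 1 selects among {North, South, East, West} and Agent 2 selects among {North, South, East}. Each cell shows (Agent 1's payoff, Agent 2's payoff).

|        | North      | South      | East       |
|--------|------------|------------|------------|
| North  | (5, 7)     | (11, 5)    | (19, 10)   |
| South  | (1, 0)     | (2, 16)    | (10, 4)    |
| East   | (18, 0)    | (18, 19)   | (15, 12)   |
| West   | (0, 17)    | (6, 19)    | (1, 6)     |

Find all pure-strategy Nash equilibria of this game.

Find each player's best response to every opponent strategy; NE are the intersections.
Agent 1's best responses — vs North: East (payoff 18); vs South: East (payoff 18); vs East: North (payoff 19).
Agent 2's best responses — vs North: East (payoff 10); vs South: South (payoff 16); vs East: South (payoff 19); vs West: South (payoff 19).
Mutual best responses occur at (North, East) and (East, South); at each, neither player gains by switching.

(North, East) and (East, South)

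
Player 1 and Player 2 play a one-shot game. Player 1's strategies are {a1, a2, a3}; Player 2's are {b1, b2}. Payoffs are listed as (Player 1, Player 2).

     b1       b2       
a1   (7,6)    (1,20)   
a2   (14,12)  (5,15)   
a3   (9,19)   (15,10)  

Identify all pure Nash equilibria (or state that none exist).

None

Find each player's best response to every opponent strategy; NE are the intersections.
Player 1's best responses — vs b1: a2 (payoff 14); vs b2: a3 (payoff 15).
Player 2's best responses — vs a1: b2 (payoff 20); vs a2: b2 (payoff 15); vs a3: b1 (payoff 19).
No cell has both players best-responding. For instance, Player 1's best reply to b1 is a2, but against a2 Player 2 prefers b2 over b1.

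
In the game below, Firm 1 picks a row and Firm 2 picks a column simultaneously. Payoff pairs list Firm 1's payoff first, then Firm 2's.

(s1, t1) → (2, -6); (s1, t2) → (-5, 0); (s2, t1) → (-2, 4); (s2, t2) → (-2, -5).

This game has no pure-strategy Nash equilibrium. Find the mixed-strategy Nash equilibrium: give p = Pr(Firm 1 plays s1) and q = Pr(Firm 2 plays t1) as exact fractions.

p = 3/5, q = 3/7

In a mixed NE each player is indifferent between their pure strategies, so the opponent's mix sets the indifference.
Firm 2 indifferent between t1 and t2: p·(-6) + (1−p)·4 = p·0 + (1−p)·(-5) ⟹ 4 + (-10)p = (-5) + 5p ⟹ p = 3/5.
Firm 1 indifferent between s1 and s2: q·2 + (1−q)·(-5) = q·(-2) + (1−q)·(-2) ⟹ (-5) + 7q = (-2) + 0q ⟹ q = 3/7.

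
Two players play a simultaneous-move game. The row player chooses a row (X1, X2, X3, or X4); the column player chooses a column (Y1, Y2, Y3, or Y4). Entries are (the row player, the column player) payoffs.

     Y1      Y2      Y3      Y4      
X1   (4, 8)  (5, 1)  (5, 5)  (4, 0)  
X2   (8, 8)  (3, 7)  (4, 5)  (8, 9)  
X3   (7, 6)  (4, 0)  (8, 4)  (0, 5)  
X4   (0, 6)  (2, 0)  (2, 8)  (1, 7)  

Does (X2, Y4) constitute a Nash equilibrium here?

Yes

Holding the column player at Y4: the row player gets 8 from X2, versus 4 from X1, 0 from X3, 1 from X4. No profitable deviation for the row player.
Holding the row player at X2: the column player gets 9 from Y4, versus 8 from Y1, 7 from Y2, 5 from Y3. No profitable deviation for the column player either.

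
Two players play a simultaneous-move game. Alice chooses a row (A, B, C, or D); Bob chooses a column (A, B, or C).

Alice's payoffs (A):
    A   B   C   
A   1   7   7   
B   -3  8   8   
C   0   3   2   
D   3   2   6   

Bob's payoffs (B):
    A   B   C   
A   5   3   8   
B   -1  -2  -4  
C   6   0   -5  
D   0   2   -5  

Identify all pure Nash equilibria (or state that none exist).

No pure-strategy Nash equilibrium

Find each player's best response to every opponent strategy; NE are the intersections.
Alice's best responses — vs A: D (payoff 3); vs B: B (payoff 8); vs C: B (payoff 8).
Bob's best responses — vs A: C (payoff 8); vs B: A (payoff -1); vs C: A (payoff 6); vs D: B (payoff 2).
No cell has both players best-responding. For instance, Alice's best reply to B is B, but against B Bob prefers A over B.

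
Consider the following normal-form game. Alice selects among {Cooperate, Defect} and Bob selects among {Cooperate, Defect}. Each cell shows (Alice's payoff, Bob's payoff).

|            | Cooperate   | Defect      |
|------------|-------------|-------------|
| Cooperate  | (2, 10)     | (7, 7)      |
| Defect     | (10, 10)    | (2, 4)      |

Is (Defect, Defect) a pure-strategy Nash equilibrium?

No

Holding Bob at Defect: Alice gets 2 from Defect but could get 7 by switching to Cooperate. Alice has a profitable deviation.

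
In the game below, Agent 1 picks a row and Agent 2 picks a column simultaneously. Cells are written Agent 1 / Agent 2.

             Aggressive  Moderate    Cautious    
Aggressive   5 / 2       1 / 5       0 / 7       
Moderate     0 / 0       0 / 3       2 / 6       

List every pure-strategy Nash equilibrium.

(Moderate, Cautious)

Find each player's best response to every opponent strategy; NE are the intersections.
Agent 1's best responses — vs Aggressive: Aggressive (payoff 5); vs Moderate: Aggressive (payoff 1); vs Cautious: Moderate (payoff 2).
Agent 2's best responses — vs Aggressive: Cautious (payoff 7); vs Moderate: Cautious (payoff 6).
The only mutual best response is (Moderate, Cautious); neither player gains by switching there.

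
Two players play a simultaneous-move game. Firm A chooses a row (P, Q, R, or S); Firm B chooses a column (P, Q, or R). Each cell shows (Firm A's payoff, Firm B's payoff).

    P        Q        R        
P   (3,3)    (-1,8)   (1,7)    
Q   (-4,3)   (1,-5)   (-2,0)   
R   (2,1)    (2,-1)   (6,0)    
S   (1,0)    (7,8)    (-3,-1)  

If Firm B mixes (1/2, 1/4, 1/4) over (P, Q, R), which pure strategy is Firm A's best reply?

R

Firm A's best reply maximizes expected payoff against the mix.
P: (1/2)·3 + (1/4)·(-1) + (1/4)·1 = 3/2
Q: (1/2)·(-4) + (1/4)·1 + (1/4)·(-2) = -9/4
R: (1/2)·2 + (1/4)·2 + (1/4)·6 = 3
S: (1/2)·1 + (1/4)·7 + (1/4)·(-3) = 3/2
Highest expected payoff is 3, from R.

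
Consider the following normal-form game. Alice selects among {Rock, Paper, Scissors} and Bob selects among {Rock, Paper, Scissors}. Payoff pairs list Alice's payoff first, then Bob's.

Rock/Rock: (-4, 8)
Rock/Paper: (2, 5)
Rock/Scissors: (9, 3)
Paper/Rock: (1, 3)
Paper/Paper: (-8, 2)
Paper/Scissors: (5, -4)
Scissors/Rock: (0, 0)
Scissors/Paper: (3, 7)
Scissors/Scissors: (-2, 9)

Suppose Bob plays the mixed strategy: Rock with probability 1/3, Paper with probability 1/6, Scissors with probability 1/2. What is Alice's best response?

Alice's best reply maximizes expected payoff against the mix.
Rock: (1/3)·(-4) + (1/6)·2 + (1/2)·9 = 7/2
Paper: (1/3)·1 + (1/6)·(-8) + (1/2)·5 = 3/2
Scissors: (1/3)·0 + (1/6)·3 + (1/2)·(-2) = -1/2
Highest expected payoff is 7/2, from Rock.

Rock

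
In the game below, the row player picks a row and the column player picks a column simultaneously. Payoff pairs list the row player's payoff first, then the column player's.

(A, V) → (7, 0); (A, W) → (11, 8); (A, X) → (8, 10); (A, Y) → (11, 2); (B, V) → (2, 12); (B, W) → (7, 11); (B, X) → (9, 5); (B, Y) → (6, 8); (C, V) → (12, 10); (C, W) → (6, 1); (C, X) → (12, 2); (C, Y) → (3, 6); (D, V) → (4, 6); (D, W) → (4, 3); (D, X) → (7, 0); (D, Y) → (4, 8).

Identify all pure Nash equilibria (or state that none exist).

(C, V)

Check mutual best responses: a cell is a NE iff neither player can gain by unilaterally deviating.
The row player's best responses — vs V: C (payoff 12); vs W: A (payoff 11); vs X: C (payoff 12); vs Y: A (payoff 11).
The column player's best responses — vs A: X (payoff 10); vs B: V (payoff 12); vs C: V (payoff 10); vs D: Y (payoff 8).
The only mutual best response is (C, V); neither player gains by switching there.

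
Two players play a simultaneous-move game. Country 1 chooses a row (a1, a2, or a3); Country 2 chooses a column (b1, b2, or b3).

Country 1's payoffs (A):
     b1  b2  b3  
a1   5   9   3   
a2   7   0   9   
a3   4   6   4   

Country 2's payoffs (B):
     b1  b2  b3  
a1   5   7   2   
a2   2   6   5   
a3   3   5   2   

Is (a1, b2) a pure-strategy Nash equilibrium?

Holding Country 2 at b2: Country 1 gets 9 from a1, versus 0 from a2, 6 from a3. No profitable deviation for Country 1.
Holding Country 1 at a1: Country 2 gets 7 from b2, versus 5 from b1, 2 from b3. No profitable deviation for Country 2 either.

Yes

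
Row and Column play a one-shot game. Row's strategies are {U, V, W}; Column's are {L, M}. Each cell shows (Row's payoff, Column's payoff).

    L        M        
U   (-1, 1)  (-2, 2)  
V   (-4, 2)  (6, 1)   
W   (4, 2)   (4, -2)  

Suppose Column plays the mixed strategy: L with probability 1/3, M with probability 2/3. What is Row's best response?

Row's best reply maximizes expected payoff against the mix.
U: (1/3)·(-1) + (2/3)·(-2) = -5/3
V: (1/3)·(-4) + (2/3)·6 = 8/3
W: (1/3)·4 + (2/3)·4 = 4
Highest expected payoff is 4, from W.

W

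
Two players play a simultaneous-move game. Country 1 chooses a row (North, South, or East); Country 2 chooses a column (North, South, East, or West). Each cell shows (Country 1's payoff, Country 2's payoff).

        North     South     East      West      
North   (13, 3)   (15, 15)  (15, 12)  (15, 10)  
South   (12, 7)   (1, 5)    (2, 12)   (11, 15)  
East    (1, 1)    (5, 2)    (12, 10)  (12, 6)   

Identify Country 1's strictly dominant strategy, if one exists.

Check whether one of Country 1's strategies beats all alternatives regardless of what the opponent does.
North strictly dominates: vs North: 13 > each of {12, 1}; vs South: 15 > each of {1, 5}; vs East: 15 > each of {2, 12}; vs West: 15 > each of {11, 12}.

North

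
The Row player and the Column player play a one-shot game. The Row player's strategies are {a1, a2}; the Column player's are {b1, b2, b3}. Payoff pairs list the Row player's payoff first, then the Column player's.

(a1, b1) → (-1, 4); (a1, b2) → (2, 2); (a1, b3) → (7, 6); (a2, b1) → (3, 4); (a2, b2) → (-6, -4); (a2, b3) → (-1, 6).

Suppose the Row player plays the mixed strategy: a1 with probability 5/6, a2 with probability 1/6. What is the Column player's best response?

b3

The Column player's best reply maximizes expected payoff against the mix.
b1: (5/6)·4 + (1/6)·4 = 4
b2: (5/6)·2 + (1/6)·(-4) = 1
b3: (5/6)·6 + (1/6)·6 = 6
Highest expected payoff is 6, from b3.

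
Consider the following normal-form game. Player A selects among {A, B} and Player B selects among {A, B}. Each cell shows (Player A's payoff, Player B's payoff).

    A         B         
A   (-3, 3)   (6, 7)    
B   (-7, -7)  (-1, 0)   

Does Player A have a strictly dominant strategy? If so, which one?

A

A strategy is strictly dominant if it gives Player A a strictly higher payoff than every other strategy, against every choice by the opponent.
A strictly dominates: vs A: -3 > -7; vs B: 6 > -1.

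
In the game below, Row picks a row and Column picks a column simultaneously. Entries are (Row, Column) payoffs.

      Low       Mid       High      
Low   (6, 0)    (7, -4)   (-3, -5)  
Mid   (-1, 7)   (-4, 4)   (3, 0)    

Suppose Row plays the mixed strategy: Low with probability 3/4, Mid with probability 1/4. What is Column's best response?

Compute Column's expected payoff from each pure strategy against the given mix.
Low: (3/4)·0 + (1/4)·7 = 7/4
Mid: (3/4)·(-4) + (1/4)·4 = -2
High: (3/4)·(-5) + (1/4)·0 = -15/4
Highest expected payoff is 7/4, from Low.

Low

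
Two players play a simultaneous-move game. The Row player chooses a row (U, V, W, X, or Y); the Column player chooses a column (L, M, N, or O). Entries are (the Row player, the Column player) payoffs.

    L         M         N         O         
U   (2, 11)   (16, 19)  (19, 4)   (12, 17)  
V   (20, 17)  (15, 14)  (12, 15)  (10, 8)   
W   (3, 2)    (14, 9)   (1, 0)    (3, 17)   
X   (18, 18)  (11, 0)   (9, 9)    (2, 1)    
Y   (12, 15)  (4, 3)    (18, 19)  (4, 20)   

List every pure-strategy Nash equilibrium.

Check mutual best responses: a cell is a NE iff neither player can gain by unilaterally deviating.
The Row player's best responses — vs L: V (payoff 20); vs M: U (payoff 16); vs N: U (payoff 19); vs O: U (payoff 12).
The Column player's best responses — vs U: M (payoff 19); vs V: L (payoff 17); vs W: O (payoff 17); vs X: L (payoff 18); vs Y: O (payoff 20).
Mutual best responses occur at (U, M) and (V, L); at each, neither player gains by switching.

(U, M) and (V, L)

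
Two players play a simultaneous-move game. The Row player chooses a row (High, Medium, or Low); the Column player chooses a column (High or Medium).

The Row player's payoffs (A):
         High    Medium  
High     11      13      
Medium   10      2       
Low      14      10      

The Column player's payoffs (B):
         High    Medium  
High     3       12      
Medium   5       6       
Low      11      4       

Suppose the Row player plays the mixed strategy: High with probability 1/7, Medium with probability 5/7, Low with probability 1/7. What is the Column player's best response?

Medium

The Column player's best reply maximizes expected payoff against the mix.
High: (1/7)·3 + (5/7)·5 + (1/7)·11 = 39/7
Medium: (1/7)·12 + (5/7)·6 + (1/7)·4 = 46/7
Highest expected payoff is 46/7, from Medium.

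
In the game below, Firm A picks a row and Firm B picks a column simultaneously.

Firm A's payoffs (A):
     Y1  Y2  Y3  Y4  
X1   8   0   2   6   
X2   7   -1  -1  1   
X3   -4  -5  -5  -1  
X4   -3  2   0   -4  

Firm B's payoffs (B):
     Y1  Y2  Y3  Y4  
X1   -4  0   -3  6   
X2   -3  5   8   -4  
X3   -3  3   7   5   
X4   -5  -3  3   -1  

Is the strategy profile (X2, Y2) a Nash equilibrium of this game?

Holding Firm B at Y2: Firm A gets -1 from X2 but could get 2 by switching to X4. Firm A has a profitable deviation.

No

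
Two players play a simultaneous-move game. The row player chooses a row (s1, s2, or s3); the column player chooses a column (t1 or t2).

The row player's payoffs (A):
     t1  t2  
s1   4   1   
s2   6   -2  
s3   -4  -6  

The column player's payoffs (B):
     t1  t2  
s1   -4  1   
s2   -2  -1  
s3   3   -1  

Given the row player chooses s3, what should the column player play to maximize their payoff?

t1

With the row player fixed at s3, the column player's payoffs are: t1 → 3, t2 → -1.
The maximum is 3, achieved by t1.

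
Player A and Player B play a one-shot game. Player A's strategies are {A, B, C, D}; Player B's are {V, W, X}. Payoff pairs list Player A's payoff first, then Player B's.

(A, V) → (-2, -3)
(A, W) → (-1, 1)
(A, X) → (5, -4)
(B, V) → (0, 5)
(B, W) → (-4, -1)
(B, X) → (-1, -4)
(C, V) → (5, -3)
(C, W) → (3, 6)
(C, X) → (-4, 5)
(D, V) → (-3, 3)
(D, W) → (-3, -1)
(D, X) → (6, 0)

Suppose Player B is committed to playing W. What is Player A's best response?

With Player B fixed at W, Player A's payoffs are: A → -1, B → -4, C → 3, D → -3.
The maximum is 3, achieved by C.

C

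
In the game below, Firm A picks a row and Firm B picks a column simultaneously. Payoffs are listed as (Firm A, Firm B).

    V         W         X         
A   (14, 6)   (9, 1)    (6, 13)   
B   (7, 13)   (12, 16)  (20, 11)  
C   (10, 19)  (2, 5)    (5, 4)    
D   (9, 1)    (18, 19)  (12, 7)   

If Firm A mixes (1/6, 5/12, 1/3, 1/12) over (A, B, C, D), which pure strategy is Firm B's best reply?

V

Firm B's best reply maximizes expected payoff against the mix.
V: (1/6)·6 + (5/12)·13 + (1/3)·19 + (1/12)·1 = 77/6
W: (1/6)·1 + (5/12)·16 + (1/3)·5 + (1/12)·19 = 121/12
X: (1/6)·13 + (5/12)·11 + (1/3)·4 + (1/12)·7 = 26/3
Highest expected payoff is 77/6, from V.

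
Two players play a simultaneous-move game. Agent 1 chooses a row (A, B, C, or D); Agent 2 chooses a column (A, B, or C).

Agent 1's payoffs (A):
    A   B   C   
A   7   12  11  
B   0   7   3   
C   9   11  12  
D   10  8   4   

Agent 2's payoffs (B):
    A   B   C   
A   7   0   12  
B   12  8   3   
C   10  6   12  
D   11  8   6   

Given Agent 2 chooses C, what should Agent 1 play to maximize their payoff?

C

With Agent 2 fixed at C, Agent 1's payoffs are: A → 11, B → 3, C → 12, D → 4.
The maximum is 12, achieved by C.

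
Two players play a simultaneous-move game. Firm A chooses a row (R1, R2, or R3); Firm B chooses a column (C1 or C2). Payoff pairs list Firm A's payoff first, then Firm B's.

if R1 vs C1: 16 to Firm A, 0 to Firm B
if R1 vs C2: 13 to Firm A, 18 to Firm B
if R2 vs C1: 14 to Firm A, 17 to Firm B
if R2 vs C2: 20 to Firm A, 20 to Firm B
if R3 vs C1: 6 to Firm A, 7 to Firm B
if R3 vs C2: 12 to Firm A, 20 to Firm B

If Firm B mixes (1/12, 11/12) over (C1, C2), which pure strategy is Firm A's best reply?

Firm A's best reply maximizes expected payoff against the mix.
R1: (1/12)·16 + (11/12)·13 = 53/4
R2: (1/12)·14 + (11/12)·20 = 39/2
R3: (1/12)·6 + (11/12)·12 = 23/2
Highest expected payoff is 39/2, from R2.

R2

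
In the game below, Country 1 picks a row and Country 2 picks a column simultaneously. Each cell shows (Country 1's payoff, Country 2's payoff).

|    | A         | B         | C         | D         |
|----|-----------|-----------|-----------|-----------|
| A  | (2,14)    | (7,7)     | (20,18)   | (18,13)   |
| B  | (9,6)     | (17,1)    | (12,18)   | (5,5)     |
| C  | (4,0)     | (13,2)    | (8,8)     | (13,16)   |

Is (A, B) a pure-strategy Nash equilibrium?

Holding Country 2 at B: Country 1 gets 7 from A but could get 17 by switching to B. Country 1 has a profitable deviation.

No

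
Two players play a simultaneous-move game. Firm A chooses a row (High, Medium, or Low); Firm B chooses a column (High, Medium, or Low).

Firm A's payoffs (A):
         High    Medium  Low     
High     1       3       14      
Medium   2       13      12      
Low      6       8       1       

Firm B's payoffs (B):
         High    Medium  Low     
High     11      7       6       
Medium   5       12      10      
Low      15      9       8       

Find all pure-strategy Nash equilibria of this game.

(Medium, Medium) and (Low, High)

Find each player's best response to every opponent strategy; NE are the intersections.
Firm A's best responses — vs High: Low (payoff 6); vs Medium: Medium (payoff 13); vs Low: High (payoff 14).
Firm B's best responses — vs High: High (payoff 11); vs Medium: Medium (payoff 12); vs Low: High (payoff 15).
Mutual best responses occur at (Medium, Medium) and (Low, High); at each, neither player gains by switching.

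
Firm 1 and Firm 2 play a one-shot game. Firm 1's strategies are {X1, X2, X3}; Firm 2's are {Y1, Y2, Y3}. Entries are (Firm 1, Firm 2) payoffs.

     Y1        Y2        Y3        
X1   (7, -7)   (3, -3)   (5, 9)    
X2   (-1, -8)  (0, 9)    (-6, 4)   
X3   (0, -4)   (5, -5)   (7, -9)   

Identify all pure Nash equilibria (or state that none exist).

Find each player's best response to every opponent strategy; NE are the intersections.
Firm 1's best responses — vs Y1: X1 (payoff 7); vs Y2: X3 (payoff 5); vs Y3: X3 (payoff 7).
Firm 2's best responses — vs X1: Y3 (payoff 9); vs X2: Y2 (payoff 9); vs X3: Y1 (payoff -4).
No cell has both players best-responding. For instance, Firm 1's best reply to Y3 is X3, but against X3 Firm 2 prefers Y1 over Y3.

There is no pure-strategy Nash equilibrium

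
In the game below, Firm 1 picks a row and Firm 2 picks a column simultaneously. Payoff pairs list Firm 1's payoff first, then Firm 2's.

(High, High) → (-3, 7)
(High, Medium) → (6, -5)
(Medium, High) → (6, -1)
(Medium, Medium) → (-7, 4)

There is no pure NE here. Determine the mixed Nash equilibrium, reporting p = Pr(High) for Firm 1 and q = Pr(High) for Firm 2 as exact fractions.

p = 5/17, q = 13/22

Each player's mixing probability is pinned down by making the *other* player indifferent.
Firm 2 indifferent between High and Medium: p·7 + (1−p)·(-1) = p·(-5) + (1−p)·4 ⟹ (-1) + 8p = 4 + (-9)p ⟹ p = 5/17.
Firm 1 indifferent between High and Medium: q·(-3) + (1−q)·6 = q·6 + (1−q)·(-7) ⟹ 6 + (-9)q = (-7) + 13q ⟹ q = 13/22.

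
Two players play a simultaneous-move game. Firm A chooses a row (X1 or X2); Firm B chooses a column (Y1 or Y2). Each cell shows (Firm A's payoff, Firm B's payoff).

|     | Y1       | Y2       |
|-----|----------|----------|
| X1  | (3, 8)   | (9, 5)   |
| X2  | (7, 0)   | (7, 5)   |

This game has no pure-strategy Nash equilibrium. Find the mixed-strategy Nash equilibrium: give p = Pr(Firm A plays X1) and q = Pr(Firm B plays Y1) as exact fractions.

p = 5/8, q = 1/3

In a mixed NE each player is indifferent between their pure strategies, so the opponent's mix sets the indifference.
Firm B indifferent between Y1 and Y2: p·8 + (1−p)·0 = p·5 + (1−p)·5 ⟹ 0 + 8p = 5 + 0p ⟹ p = 5/8.
Firm A indifferent between X1 and X2: q·3 + (1−q)·9 = q·7 + (1−q)·7 ⟹ 9 + (-6)q = 7 + 0q ⟹ q = 1/3.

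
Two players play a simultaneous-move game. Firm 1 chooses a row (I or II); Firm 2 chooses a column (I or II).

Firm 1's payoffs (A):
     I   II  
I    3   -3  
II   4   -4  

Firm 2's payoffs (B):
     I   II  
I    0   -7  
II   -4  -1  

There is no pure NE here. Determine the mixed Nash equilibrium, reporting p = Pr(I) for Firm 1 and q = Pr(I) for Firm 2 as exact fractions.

p = 3/10, q = 1/2

In a mixed NE each player is indifferent between their pure strategies, so the opponent's mix sets the indifference.
Firm 2 indifferent between I and II: p·0 + (1−p)·(-4) = p·(-7) + (1−p)·(-1) ⟹ (-4) + 4p = (-1) + (-6)p ⟹ p = 3/10.
Firm 1 indifferent between I and II: q·3 + (1−q)·(-3) = q·4 + (1−q)·(-4) ⟹ (-3) + 6q = (-4) + 8q ⟹ q = 1/2.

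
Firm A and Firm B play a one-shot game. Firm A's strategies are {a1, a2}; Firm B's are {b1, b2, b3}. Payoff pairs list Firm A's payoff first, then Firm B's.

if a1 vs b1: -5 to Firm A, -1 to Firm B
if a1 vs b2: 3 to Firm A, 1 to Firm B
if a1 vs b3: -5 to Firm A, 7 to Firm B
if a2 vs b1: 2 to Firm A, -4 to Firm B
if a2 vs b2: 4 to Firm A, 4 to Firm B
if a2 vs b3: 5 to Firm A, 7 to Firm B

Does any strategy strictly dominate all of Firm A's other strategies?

Check whether one of Firm A's strategies beats all alternatives regardless of what the opponent does.
a2 strictly dominates: vs b1: 2 > -5; vs b2: 4 > 3; vs b3: 5 > -5.

a2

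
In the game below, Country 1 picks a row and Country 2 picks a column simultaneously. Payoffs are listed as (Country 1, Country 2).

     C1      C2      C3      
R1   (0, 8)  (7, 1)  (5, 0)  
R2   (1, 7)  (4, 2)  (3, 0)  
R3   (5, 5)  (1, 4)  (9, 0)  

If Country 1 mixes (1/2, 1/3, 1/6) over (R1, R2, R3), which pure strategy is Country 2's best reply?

Compute Country 2's expected payoff from each pure strategy against the given mix.
C1: (1/2)·8 + (1/3)·7 + (1/6)·5 = 43/6
C2: (1/2)·1 + (1/3)·2 + (1/6)·4 = 11/6
C3: (1/2)·0 + (1/3)·0 + (1/6)·0 = 0
Highest expected payoff is 43/6, from C1.

C1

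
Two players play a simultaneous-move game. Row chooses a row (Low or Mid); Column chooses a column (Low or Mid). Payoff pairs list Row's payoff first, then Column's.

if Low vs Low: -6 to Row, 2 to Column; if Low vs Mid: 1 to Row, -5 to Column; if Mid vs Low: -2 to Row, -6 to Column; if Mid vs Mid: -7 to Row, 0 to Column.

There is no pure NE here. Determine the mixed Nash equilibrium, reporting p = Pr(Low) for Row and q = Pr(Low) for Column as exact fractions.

p = 6/13, q = 2/3

Each player's mixing probability is pinned down by making the *other* player indifferent.
Column indifferent between Low and Mid: p·2 + (1−p)·(-6) = p·(-5) + (1−p)·0 ⟹ (-6) + 8p = 0 + (-5)p ⟹ p = 6/13.
Row indifferent between Low and Mid: q·(-6) + (1−q)·1 = q·(-2) + (1−q)·(-7) ⟹ 1 + (-7)q = (-7) + 5q ⟹ q = 2/3.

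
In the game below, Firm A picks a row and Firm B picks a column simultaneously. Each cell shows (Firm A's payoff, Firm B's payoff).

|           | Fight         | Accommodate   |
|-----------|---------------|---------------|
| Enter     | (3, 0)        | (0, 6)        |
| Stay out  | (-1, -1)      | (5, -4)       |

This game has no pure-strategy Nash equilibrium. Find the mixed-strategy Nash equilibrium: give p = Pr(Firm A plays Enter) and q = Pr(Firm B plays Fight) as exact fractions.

In a mixed NE each player is indifferent between their pure strategies, so the opponent's mix sets the indifference.
Firm B indifferent between Fight and Accommodate: p·0 + (1−p)·(-1) = p·6 + (1−p)·(-4) ⟹ (-1) + 1p = (-4) + 10p ⟹ p = 1/3.
Firm A indifferent between Enter and Stay out: q·3 + (1−q)·0 = q·(-1) + (1−q)·5 ⟹ 0 + 3q = 5 + (-6)q ⟹ q = 5/9.

p = 1/3, q = 5/9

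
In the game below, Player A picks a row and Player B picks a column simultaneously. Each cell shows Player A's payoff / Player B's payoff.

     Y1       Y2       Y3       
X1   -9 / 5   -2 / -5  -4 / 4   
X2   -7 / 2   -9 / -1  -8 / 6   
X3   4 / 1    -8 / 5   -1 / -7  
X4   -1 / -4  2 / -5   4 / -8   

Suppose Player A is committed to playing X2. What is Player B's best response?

With Player A fixed at X2, Player B's payoffs are: Y1 → 2, Y2 → -1, Y3 → 6.
The maximum is 6, achieved by Y3.

Y3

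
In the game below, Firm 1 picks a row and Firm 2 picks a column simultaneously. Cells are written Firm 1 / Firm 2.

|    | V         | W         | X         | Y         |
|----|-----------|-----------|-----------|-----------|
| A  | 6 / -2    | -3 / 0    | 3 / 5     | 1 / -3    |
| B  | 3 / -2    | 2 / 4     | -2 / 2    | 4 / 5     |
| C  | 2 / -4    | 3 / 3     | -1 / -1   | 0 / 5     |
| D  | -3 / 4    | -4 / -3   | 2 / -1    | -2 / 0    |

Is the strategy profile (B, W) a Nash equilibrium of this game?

No

Holding Firm 2 at W: Firm 1 gets 2 from B but could get 3 by switching to C. Firm 1 has a profitable deviation.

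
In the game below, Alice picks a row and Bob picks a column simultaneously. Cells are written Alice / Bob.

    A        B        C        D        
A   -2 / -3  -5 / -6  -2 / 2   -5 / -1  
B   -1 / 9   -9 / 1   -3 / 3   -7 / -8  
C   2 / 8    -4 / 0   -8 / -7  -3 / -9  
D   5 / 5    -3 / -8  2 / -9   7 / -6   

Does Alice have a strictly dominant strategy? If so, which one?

D

Check whether one of Alice's strategies beats all alternatives regardless of what the opponent does.
D strictly dominates: vs A: 5 > each of {-2, -1, 2}; vs B: -3 > each of {-5, -9, -4}; vs C: 2 > each of {-2, -3, -8}; vs D: 7 > each of {-5, -7, -3}.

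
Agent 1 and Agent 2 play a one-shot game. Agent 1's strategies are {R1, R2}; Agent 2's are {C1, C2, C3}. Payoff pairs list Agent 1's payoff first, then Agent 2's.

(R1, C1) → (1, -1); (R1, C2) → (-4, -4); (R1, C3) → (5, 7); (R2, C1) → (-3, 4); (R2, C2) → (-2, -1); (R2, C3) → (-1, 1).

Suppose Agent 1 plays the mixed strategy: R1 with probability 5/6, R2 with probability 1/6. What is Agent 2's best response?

Compute Agent 2's expected payoff from each pure strategy against the given mix.
C1: (5/6)·(-1) + (1/6)·4 = -1/6
C2: (5/6)·(-4) + (1/6)·(-1) = -7/2
C3: (5/6)·7 + (1/6)·1 = 6
Highest expected payoff is 6, from C3.

C3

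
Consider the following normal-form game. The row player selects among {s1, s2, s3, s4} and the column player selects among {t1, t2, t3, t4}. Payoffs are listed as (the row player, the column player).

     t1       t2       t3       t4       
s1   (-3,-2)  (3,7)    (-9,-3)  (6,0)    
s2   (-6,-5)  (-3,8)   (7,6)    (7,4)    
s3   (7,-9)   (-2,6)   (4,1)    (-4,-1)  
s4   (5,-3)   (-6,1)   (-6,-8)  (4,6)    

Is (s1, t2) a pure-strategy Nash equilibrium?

Yes

Holding the column player at t2: the row player gets 3 from s1, versus -3 from s2, -2 from s3, -6 from s4. No profitable deviation for the row player.
Holding the row player at s1: the column player gets 7 from t2, versus -2 from t1, -3 from t3, 0 from t4. No profitable deviation for the column player either.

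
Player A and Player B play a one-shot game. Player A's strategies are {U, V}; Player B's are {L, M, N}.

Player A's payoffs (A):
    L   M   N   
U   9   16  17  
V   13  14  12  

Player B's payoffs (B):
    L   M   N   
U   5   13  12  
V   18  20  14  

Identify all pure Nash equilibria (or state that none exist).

(U, M)

Find each player's best response to every opponent strategy; NE are the intersections.
Player A's best responses — vs L: V (payoff 13); vs M: U (payoff 16); vs N: U (payoff 17).
Player B's best responses — vs U: M (payoff 13); vs V: M (payoff 20).
The only mutual best response is (U, M); neither player gains by switching there.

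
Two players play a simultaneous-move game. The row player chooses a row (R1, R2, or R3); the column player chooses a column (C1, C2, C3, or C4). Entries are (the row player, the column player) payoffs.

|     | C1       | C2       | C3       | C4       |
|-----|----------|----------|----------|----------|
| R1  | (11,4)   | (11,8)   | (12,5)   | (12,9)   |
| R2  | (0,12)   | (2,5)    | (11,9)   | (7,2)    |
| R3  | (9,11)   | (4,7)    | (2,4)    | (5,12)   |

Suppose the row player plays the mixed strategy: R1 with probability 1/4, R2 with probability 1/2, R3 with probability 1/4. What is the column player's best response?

C1

Compute the column player's expected payoff from each pure strategy against the given mix.
C1: (1/4)·4 + (1/2)·12 + (1/4)·11 = 39/4
C2: (1/4)·8 + (1/2)·5 + (1/4)·7 = 25/4
C3: (1/4)·5 + (1/2)·9 + (1/4)·4 = 27/4
C4: (1/4)·9 + (1/2)·2 + (1/4)·12 = 25/4
Highest expected payoff is 39/4, from C1.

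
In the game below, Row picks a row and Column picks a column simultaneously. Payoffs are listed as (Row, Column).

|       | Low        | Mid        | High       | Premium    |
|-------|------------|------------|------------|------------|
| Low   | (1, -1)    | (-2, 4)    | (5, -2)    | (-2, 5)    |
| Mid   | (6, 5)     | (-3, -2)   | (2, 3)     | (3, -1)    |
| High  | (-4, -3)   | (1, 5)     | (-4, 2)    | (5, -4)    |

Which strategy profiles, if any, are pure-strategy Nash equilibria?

(Mid, Low) and (High, Mid)

Find each player's best response to every opponent strategy; NE are the intersections.
Row's best responses — vs Low: Mid (payoff 6); vs Mid: High (payoff 1); vs High: Low (payoff 5); vs Premium: High (payoff 5).
Column's best responses — vs Low: Premium (payoff 5); vs Mid: Low (payoff 5); vs High: Mid (payoff 5).
Mutual best responses occur at (Mid, Low) and (High, Mid); at each, neither player gains by switching.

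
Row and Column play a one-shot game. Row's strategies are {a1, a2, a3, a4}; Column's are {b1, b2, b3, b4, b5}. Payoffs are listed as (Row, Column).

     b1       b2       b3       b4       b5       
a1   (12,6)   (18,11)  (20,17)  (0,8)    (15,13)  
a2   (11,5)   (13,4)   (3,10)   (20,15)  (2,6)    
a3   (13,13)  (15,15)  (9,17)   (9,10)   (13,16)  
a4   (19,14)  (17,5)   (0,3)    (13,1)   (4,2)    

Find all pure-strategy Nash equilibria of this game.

Check mutual best responses: a cell is a NE iff neither player can gain by unilaterally deviating.
Row's best responses — vs b1: a4 (payoff 19); vs b2: a1 (payoff 18); vs b3: a1 (payoff 20); vs b4: a2 (payoff 20); vs b5: a1 (payoff 15).
Column's best responses — vs a1: b3 (payoff 17); vs a2: b4 (payoff 15); vs a3: b3 (payoff 17); vs a4: b1 (payoff 14).
Mutual best responses occur at (a1, b3), (a2, b4), and (a4, b1); at each, neither player gains by switching.

(a1, b3), (a2, b4), and (a4, b1)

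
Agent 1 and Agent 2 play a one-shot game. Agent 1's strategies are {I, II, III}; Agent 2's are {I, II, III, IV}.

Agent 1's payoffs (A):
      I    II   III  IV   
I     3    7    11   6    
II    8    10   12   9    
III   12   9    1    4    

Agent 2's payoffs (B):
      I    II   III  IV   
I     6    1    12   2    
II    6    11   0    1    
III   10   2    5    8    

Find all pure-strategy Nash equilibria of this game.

(II, II) and (III, I)

A profile is a Nash equilibrium when each player is best-responding to the other.
Agent 1's best responses — vs I: III (payoff 12); vs II: II (payoff 10); vs III: II (payoff 12); vs IV: II (payoff 9).
Agent 2's best responses — vs I: III (payoff 12); vs II: II (payoff 11); vs III: I (payoff 10).
Mutual best responses occur at (II, II) and (III, I); at each, neither player gains by switching.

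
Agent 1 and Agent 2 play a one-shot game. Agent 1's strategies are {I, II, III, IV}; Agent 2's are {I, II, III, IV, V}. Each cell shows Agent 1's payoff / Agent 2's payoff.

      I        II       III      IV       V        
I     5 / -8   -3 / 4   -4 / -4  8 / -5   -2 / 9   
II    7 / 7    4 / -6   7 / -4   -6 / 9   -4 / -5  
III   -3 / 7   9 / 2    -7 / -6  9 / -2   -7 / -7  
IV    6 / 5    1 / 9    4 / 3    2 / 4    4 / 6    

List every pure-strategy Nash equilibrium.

None

Find each player's best response to every opponent strategy; NE are the intersections.
Agent 1's best responses — vs I: II (payoff 7); vs II: III (payoff 9); vs III: II (payoff 7); vs IV: III (payoff 9); vs V: IV (payoff 4).
Agent 2's best responses — vs I: V (payoff 9); vs II: IV (payoff 9); vs III: I (payoff 7); vs IV: II (payoff 9).
No cell has both players best-responding. For instance, Agent 1's best reply to II is III, but against III Agent 2 prefers I over II.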